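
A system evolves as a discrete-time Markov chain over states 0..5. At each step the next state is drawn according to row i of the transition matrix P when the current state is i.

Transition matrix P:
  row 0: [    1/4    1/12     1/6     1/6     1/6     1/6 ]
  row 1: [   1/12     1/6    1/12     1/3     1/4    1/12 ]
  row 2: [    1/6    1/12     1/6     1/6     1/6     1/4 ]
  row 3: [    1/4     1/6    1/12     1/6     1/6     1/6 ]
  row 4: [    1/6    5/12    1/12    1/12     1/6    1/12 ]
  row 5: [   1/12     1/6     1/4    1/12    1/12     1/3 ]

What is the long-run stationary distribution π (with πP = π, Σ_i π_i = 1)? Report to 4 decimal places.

Balance equations π_j = Σ_i π_i·P[i][j]:
  π_0 = 1/4·π_0 + 1/12·π_1 + 1/6·π_2 + 1/4·π_3 + 1/6·π_4 + 1/12·π_5
  π_1 = 1/12·π_0 + 1/6·π_1 + 1/12·π_2 + 1/6·π_3 + 5/12·π_4 + 1/6·π_5
  π_2 = 1/6·π_0 + 1/12·π_1 + 1/6·π_2 + 1/12·π_3 + 1/12·π_4 + 1/4·π_5
  π_3 = 1/6·π_0 + 1/3·π_1 + 1/6·π_2 + 1/6·π_3 + 1/12·π_4 + 1/12·π_5
  π_4 = 1/6·π_0 + 1/4·π_1 + 1/6·π_2 + 1/6·π_3 + 1/6·π_4 + 1/12·π_5
  normalize: π_0 + π_1 + π_2 + π_3 + π_4 + π_5 = 1
Solving the linear system gives exactly π = [29477/179503, 32887/179503, 24834/179503, 30225/179503, 29983/179503, 32097/179503].

π = [0.1642, 0.1832, 0.1383, 0.1684, 0.1670, 0.1788]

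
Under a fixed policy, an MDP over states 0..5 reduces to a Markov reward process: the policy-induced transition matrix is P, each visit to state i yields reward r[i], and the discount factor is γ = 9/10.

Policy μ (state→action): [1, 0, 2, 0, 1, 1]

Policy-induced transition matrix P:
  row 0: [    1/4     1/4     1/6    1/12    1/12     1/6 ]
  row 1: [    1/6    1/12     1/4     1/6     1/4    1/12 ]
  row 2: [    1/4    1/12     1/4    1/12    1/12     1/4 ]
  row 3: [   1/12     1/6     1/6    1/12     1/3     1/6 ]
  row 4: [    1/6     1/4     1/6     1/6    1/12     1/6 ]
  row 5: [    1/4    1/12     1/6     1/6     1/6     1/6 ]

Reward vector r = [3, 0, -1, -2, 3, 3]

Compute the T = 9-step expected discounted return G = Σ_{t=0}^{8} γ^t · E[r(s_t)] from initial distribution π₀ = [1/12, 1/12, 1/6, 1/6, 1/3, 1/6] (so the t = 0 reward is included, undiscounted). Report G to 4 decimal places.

G = 7.0541

t=0: π = [0.0833, 0.0833, 0.1667, 0.1667, 0.3333, 0.1667], E[r] = 1.2500, γ^t·E[r] = 1.250000, running G = 1.250000
t=1: π = [0.1875, 0.1667, 0.1875, 0.1319, 0.1528, 0.1736], E[r] = 1.0903, γ^t·E[r] = 0.981250, running G = 2.231250
t=2: π = [0.2014, 0.1510, 0.1962, 0.1244, 0.1586, 0.1684], E[r] = 1.1400, γ^t·E[r] = 0.923438, running G = 3.154688
t=3: π = [0.2035, 0.1537, 0.1956, 0.1232, 0.1536, 0.1704], E[r] = 1.1407, γ^t·E[r] = 0.831551, running G = 3.986238
t=4: π = [0.2039, 0.1531, 0.1958, 0.1231, 0.1539, 0.1702], E[r] = 1.1418, γ^t·E[r] = 0.749147, running G = 4.735385
t=5: π = [0.2039, 0.1532, 0.1957, 0.1231, 0.1538, 0.1702], E[r] = 1.1418, γ^t·E[r] = 0.674246, running G = 5.409631
t=6: π = [0.2039, 0.1532, 0.1957, 0.1231, 0.1538, 0.1702], E[r] = 1.1419, γ^t·E[r] = 0.606827, running G = 6.016458
t=7: π = [0.2039, 0.1532, 0.1957, 0.1231, 0.1538, 0.1702], E[r] = 1.1419, γ^t·E[r] = 0.546145, running G = 6.562602
t=8: π = [0.2039, 0.1532, 0.1957, 0.1231, 0.1538, 0.1702], E[r] = 1.1419, γ^t·E[r] = 0.491530, running G = 7.054133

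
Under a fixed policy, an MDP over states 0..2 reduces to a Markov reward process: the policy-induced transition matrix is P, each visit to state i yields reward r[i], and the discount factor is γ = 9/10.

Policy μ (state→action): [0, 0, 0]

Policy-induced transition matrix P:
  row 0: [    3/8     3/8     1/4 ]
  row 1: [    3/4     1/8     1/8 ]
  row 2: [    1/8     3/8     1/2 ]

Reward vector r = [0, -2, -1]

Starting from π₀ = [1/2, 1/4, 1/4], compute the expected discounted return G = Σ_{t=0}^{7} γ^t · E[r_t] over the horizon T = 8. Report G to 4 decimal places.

t=0: π = [0.5000, 0.2500, 0.2500], E[r] = -0.7500, γ^t·E[r] = -0.750000, running G = -0.750000
t=1: π = [0.4063, 0.3125, 0.2813], E[r] = -0.9063, γ^t·E[r] = -0.815625, running G = -1.565625
t=2: π = [0.4219, 0.2969, 0.2813], E[r] = -0.8750, γ^t·E[r] = -0.708750, running G = -2.274375
t=3: π = [0.4160, 0.3008, 0.2832], E[r] = -0.8848, γ^t·E[r] = -0.644994, running G = -2.919369
t=4: π = [0.4170, 0.2998, 0.2832], E[r] = -0.8828, γ^t·E[r] = -0.579213, running G = -3.498582
t=5: π = [0.4166, 0.3000, 0.2833], E[r] = -0.8834, γ^t·E[r] = -0.521652, running G = -4.020235
t=6: π = [0.4167, 0.3000, 0.2833], E[r] = -0.8833, γ^t·E[r] = -0.469422, running G = -4.489657
t=7: π = [0.4167, 0.3000, 0.2833], E[r] = -0.8833, γ^t·E[r] = -0.422498, running G = -4.912155

G = -4.9122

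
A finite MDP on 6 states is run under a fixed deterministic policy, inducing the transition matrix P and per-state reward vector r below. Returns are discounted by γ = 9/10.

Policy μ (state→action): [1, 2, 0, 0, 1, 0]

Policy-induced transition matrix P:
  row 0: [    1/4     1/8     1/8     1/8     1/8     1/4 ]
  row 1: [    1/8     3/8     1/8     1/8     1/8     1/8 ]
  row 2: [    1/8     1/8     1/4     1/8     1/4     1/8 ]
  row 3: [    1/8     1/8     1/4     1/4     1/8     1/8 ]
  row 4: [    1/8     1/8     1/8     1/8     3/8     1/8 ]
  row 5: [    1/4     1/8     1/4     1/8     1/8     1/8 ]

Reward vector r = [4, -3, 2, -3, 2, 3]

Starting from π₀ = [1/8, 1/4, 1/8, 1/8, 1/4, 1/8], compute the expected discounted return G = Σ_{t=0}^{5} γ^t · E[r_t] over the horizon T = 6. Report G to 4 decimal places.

G = 3.7784

t=0: π = [0.1250, 0.2500, 0.1250, 0.1250, 0.2500, 0.1250], E[r] = 0.5000, γ^t·E[r] = 0.500000, running G = 0.500000
t=1: π = [0.1563, 0.1875, 0.1719, 0.1406, 0.2031, 0.1406], E[r] = 0.8125, γ^t·E[r] = 0.731250, running G = 1.231250
t=2: π = [0.1621, 0.1719, 0.1816, 0.1426, 0.1973, 0.1445], E[r] = 0.8965, γ^t·E[r] = 0.726152, running G = 1.957402
t=3: π = [0.1633, 0.1680, 0.1836, 0.1428, 0.1970, 0.1453], E[r] = 0.9180, γ^t·E[r] = 0.669199, running G = 2.626602
t=4: π = [0.1636, 0.1670, 0.1840, 0.1429, 0.1972, 0.1454], E[r] = 0.9233, γ^t·E[r] = 0.605803, running G = 3.232405
t=5: π = [0.1636, 0.1667, 0.1840, 0.1429, 0.1973, 0.1454], E[r] = 0.9247, γ^t·E[r] = 0.546009, running G = 3.778414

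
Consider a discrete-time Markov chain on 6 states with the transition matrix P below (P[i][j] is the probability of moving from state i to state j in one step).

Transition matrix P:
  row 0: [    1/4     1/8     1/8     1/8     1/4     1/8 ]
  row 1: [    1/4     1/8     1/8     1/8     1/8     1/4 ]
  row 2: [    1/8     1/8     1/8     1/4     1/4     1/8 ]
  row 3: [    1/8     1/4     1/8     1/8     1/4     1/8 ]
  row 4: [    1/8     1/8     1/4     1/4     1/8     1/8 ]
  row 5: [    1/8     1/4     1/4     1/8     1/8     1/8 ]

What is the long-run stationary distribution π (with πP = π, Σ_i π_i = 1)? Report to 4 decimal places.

π = [0.1663, 0.1644, 0.1667, 0.1693, 0.1878, 0.1455]

Balance equations π_j = Σ_i π_i·P[i][j]:
  π_0 = 1/4·π_0 + 1/4·π_1 + 1/8·π_2 + 1/8·π_3 + 1/8·π_4 + 1/8·π_5
  π_1 = 1/8·π_0 + 1/8·π_1 + 1/8·π_2 + 1/4·π_3 + 1/8·π_4 + 1/4·π_5
  π_2 = 1/8·π_0 + 1/8·π_1 + 1/8·π_2 + 1/8·π_3 + 1/4·π_4 + 1/4·π_5
  π_3 = 1/8·π_0 + 1/8·π_1 + 1/4·π_2 + 1/8·π_3 + 1/4·π_4 + 1/8·π_5
  π_4 = 1/4·π_0 + 1/8·π_1 + 1/4·π_2 + 1/4·π_3 + 1/8·π_4 + 1/8·π_5
  normalize: π_0 + π_1 + π_2 + π_3 + π_4 + π_5 = 1
Solving the linear system gives exactly π = [84/505, 83/505, 1/6, 171/1010, 569/3030, 147/1010].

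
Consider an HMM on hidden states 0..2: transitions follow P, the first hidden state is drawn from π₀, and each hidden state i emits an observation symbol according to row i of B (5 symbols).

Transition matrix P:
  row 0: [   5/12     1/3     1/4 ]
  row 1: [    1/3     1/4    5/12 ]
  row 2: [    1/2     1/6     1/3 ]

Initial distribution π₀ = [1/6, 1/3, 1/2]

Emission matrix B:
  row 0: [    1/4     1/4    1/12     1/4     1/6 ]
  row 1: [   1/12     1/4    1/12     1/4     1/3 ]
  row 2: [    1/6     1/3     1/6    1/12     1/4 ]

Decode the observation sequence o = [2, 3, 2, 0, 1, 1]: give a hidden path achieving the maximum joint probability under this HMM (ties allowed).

t=0: δ = [1.389e-02, 2.778e-02, 8.333e-02]  (obs o_0=2)
t=1: δ = [1.042e-02, 3.472e-03, 2.315e-03]  ψ = [2, 2, 2]  (obs o_1=3)
t=2: δ = [3.617e-04, 2.894e-04, 4.340e-04]  ψ = [0, 0, 0]  (obs o_2=2)
t=3: δ = [5.425e-05, 1.005e-05, 2.411e-05]  ψ = [2, 0, 2]  (obs o_3=0)
t=4: δ = [5.651e-06, 4.521e-06, 4.521e-06]  ψ = [0, 0, 0]  (obs o_4=1)
t=5: δ = [5.887e-07, 4.710e-07, 6.279e-07]  ψ = [0, 0, 1]  (obs o_5=1)
backtrack: best end state = 2; path = [2, 0, 2, 0, 1, 2]

path = [2, 0, 2, 0, 1, 2]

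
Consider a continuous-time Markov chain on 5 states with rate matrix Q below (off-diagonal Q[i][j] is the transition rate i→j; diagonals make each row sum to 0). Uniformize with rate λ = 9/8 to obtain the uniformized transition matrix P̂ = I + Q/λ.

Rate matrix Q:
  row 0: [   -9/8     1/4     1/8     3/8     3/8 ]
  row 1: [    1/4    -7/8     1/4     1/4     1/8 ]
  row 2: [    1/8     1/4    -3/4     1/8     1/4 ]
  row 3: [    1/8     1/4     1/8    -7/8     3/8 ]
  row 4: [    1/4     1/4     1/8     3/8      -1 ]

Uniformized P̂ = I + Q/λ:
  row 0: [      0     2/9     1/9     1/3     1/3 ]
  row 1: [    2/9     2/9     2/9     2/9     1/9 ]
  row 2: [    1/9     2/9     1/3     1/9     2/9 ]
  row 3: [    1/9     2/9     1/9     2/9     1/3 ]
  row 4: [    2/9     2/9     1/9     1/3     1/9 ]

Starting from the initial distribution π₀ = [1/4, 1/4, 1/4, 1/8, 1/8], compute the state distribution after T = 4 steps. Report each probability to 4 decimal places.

t=0: π = [0.2500, 0.2500, 0.2500, 0.1250, 0.1250]
t=1: π = [0.1250, 0.2222, 0.1944, 0.2361, 0.2222]
t=2: π = [0.1466, 0.2222, 0.1790, 0.2392, 0.2130]
t=3: π = [0.1432, 0.2222, 0.1756, 0.2423, 0.2167]
t=4: π = [0.1440, 0.2222, 0.1748, 0.2427, 0.2163]

π = [0.1440, 0.2222, 0.1748, 0.2427, 0.2163]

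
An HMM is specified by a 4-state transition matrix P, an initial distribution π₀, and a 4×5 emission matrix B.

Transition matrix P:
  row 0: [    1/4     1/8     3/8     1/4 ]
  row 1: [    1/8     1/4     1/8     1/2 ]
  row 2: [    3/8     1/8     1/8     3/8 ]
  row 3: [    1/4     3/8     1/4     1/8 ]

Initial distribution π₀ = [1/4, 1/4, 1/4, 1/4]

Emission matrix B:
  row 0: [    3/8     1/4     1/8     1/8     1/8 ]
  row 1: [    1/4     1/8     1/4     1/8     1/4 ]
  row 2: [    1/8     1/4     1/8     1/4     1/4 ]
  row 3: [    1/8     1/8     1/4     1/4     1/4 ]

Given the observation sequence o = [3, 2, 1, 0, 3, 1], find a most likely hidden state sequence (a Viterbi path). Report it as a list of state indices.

path = [2, 3, 2, 0, 2, 0]

t=0: δ = [3.125e-02, 3.125e-02, 6.250e-02, 6.250e-02]  (obs o_0=3)
t=1: δ = [2.930e-03, 5.859e-03, 1.953e-03, 5.859e-03]  ψ = [2, 3, 3, 2]  (obs o_1=2)
t=2: δ = [3.662e-04, 2.747e-04, 3.662e-04, 3.662e-04]  ψ = [3, 3, 3, 1]  (obs o_2=1)
t=3: δ = [5.150e-05, 3.433e-05, 1.717e-05, 1.717e-05]  ψ = [2, 3, 0, 1]  (obs o_3=0)
t=4: δ = [1.609e-06, 1.073e-06, 4.828e-06, 4.292e-06]  ψ = [0, 1, 0, 1]  (obs o_4=3)
t=5: δ = [4.526e-07, 2.012e-07, 2.682e-07, 2.263e-07]  ψ = [2, 3, 3, 2]  (obs o_5=1)
backtrack: best end state = 0; path = [2, 3, 2, 0, 2, 0]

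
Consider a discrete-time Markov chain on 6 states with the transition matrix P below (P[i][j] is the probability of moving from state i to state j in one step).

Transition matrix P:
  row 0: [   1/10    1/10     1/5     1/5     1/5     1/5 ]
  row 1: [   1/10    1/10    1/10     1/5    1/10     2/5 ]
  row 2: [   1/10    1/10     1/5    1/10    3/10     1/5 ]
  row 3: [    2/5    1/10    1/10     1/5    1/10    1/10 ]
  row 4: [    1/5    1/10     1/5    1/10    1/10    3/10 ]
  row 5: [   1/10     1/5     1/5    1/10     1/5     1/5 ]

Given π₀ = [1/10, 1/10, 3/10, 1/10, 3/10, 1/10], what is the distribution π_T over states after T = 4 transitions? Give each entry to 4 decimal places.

t=0: π = [0.1000, 0.1000, 0.3000, 0.1000, 0.3000, 0.1000]
t=1: π = [0.1600, 0.1100, 0.1800, 0.1300, 0.1800, 0.2400]
t=2: π = [0.1570, 0.1240, 0.1760, 0.1400, 0.1760, 0.2270]
t=3: π = [0.1596, 0.1227, 0.1736, 0.1421, 0.1736, 0.2284]
t=4: π = [0.1600, 0.1228, 0.1735, 0.1424, 0.1735, 0.2277]

π = [0.1600, 0.1228, 0.1735, 0.1424, 0.1735, 0.2277]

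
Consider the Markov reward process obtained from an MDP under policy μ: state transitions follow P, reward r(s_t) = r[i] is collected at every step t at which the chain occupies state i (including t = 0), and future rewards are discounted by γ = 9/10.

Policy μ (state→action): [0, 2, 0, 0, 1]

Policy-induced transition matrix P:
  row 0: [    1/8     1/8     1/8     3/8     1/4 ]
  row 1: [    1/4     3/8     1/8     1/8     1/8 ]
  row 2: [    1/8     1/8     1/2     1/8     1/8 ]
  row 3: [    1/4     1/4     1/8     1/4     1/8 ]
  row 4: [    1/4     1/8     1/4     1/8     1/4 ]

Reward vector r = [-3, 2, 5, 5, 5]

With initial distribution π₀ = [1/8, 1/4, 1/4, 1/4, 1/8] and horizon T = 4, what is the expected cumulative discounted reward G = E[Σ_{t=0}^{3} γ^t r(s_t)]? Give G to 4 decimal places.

t=0: π = [0.1250, 0.2500, 0.2500, 0.2500, 0.1250], E[r] = 3.2500, γ^t·E[r] = 3.250000, running G = 3.250000
t=1: π = [0.2031, 0.2188, 0.2344, 0.1875, 0.1563], E[r] = 2.7188, γ^t·E[r] = 2.446875, running G = 5.696875
t=2: π = [0.1953, 0.2031, 0.2324, 0.1992, 0.1699], E[r] = 2.8281, γ^t·E[r] = 2.290781, running G = 7.987656
t=3: π = [0.1965, 0.2007, 0.2334, 0.1987, 0.1707], E[r] = 2.8257, γ^t·E[r] = 2.059923, running G = 10.047580

G = 10.0476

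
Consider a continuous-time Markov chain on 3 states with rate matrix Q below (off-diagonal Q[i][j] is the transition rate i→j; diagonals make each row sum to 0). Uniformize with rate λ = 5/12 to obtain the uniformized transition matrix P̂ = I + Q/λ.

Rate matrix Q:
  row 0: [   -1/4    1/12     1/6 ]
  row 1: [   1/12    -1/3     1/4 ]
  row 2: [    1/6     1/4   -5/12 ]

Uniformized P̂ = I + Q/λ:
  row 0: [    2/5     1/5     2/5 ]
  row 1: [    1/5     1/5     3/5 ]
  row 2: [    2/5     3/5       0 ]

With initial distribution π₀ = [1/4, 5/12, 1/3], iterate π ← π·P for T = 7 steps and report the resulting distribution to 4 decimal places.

t=0: π = [0.2500, 0.4167, 0.3333]
t=1: π = [0.3167, 0.3333, 0.3500]
t=2: π = [0.3333, 0.3400, 0.3267]
t=3: π = [0.3320, 0.3307, 0.3373]
t=4: π = [0.3339, 0.3349, 0.3312]
t=5: π = [0.3330, 0.3325, 0.3345]
t=6: π = [0.3335, 0.3338, 0.3327]
t=7: π = [0.3332, 0.3331, 0.3337]

π = [0.3332, 0.3331, 0.3337]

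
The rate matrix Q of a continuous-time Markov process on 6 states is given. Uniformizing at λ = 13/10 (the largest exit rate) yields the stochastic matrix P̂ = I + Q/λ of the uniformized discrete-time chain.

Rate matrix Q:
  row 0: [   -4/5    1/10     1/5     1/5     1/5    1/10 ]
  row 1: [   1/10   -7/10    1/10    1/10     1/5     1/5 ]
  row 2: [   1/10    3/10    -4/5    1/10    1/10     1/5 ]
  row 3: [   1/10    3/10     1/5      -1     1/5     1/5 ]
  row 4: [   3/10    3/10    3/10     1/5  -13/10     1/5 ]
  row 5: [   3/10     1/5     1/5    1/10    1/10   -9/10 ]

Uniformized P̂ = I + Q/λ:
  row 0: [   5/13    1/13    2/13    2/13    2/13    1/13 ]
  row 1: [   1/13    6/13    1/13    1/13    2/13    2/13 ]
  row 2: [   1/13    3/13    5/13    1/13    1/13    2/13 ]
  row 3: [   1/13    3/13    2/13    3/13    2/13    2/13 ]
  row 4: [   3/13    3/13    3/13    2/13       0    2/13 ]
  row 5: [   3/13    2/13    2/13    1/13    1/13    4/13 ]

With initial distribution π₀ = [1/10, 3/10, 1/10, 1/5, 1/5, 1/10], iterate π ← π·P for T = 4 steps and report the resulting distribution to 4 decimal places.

π = [0.1720, 0.2498, 0.1854, 0.1164, 0.1099, 0.1664]

t=0: π = [0.1000, 0.3000, 0.1000, 0.2000, 0.2000, 0.1000]
t=1: π = [0.1538, 0.2769, 0.1692, 0.1308, 0.1077, 0.1615]
t=2: π = [0.1657, 0.2586, 0.1799, 0.1172, 0.1118, 0.1669]
t=3: π = [0.1708, 0.2521, 0.1841, 0.1163, 0.1100, 0.1668]
t=4: π = [0.1720, 0.2498, 0.1854, 0.1164, 0.1099, 0.1664]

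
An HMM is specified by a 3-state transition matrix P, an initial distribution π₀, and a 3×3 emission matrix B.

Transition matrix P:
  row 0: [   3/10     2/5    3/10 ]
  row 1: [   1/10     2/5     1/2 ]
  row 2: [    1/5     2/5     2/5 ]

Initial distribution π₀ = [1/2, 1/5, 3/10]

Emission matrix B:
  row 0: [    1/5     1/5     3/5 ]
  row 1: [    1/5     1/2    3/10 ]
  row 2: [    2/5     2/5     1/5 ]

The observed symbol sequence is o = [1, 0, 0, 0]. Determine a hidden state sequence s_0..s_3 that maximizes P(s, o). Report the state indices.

path = [1, 2, 2, 2]

t=0: δ = [1.000e-01, 1.000e-01, 1.200e-01]  (obs o_0=1)
t=1: δ = [6.000e-03, 9.600e-03, 2.000e-02]  ψ = [0, 2, 1]  (obs o_1=0)
t=2: δ = [8.000e-04, 1.600e-03, 3.200e-03]  ψ = [2, 2, 2]  (obs o_2=0)
t=3: δ = [1.280e-04, 2.560e-04, 5.120e-04]  ψ = [2, 2, 2]  (obs o_3=0)
backtrack: best end state = 2; path = [1, 2, 2, 2]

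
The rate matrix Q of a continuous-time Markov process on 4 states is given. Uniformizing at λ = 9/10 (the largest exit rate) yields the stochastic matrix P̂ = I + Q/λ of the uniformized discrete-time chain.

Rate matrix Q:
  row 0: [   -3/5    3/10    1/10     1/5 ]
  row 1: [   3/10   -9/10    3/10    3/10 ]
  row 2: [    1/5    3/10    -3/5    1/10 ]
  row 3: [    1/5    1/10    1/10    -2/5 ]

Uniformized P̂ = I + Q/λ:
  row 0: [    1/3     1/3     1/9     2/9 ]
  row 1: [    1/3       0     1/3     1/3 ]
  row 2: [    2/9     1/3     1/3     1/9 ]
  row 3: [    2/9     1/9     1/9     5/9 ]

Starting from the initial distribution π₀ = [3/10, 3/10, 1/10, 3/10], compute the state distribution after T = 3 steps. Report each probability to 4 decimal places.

t=0: π = [0.3000, 0.3000, 0.1000, 0.3000]
t=1: π = [0.2889, 0.1667, 0.2000, 0.3444]
t=2: π = [0.2728, 0.2012, 0.1926, 0.3333]
t=3: π = [0.2749, 0.1922, 0.1986, 0.3343]

π = [0.2749, 0.1922, 0.1986, 0.3343]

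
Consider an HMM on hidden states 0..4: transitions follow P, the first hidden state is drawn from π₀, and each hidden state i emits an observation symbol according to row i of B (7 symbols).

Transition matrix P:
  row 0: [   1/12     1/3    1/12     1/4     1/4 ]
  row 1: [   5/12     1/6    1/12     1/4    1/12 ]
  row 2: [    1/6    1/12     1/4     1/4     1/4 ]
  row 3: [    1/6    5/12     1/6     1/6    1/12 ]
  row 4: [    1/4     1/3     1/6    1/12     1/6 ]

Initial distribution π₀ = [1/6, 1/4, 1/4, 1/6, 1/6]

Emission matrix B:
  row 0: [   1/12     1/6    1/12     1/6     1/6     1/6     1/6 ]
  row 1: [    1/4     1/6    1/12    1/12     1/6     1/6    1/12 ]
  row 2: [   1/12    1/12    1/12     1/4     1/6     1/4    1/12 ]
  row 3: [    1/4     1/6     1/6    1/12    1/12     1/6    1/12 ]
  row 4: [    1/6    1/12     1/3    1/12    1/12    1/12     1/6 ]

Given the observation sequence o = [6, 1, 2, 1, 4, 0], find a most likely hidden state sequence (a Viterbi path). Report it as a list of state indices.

path = [1, 0, 4, 1, 0, 1]

t=0: δ = [2.778e-02, 2.083e-02, 2.083e-02, 1.389e-02, 2.778e-02]  (obs o_0=6)
t=1: δ = [1.447e-03, 1.543e-03, 4.340e-04, 1.157e-03, 5.787e-04]  ψ = [1, 0, 2, 0, 0]  (obs o_1=1)
t=2: δ = [5.358e-05, 4.019e-05, 1.608e-05, 6.430e-05, 1.206e-04]  ψ = [1, 0, 3, 1, 0]  (obs o_2=2)
t=3: δ = [5.023e-06, 6.698e-06, 1.674e-06, 2.233e-06, 1.674e-06]  ψ = [4, 4, 4, 0, 4]  (obs o_3=1)
t=4: δ = [4.651e-07, 2.791e-07, 9.303e-08, 1.395e-07, 1.047e-07]  ψ = [1, 0, 1, 1, 0]  (obs o_4=4)
t=5: δ = [9.690e-09, 3.876e-08, 3.230e-09, 2.907e-08, 1.938e-08]  ψ = [1, 0, 0, 0, 0]  (obs o_5=0)
backtrack: best end state = 1; path = [1, 0, 4, 1, 0, 1]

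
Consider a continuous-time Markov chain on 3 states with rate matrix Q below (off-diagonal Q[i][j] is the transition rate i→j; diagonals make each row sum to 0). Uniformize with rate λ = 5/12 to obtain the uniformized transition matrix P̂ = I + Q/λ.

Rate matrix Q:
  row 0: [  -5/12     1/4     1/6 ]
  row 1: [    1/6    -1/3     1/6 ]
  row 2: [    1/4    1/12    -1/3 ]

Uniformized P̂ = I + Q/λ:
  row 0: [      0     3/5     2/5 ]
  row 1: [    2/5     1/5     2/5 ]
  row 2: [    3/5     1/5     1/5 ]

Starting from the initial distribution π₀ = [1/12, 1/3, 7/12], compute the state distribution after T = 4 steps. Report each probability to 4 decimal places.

t=0: π = [0.0833, 0.3333, 0.5833]
t=1: π = [0.4833, 0.2333, 0.2833]
t=2: π = [0.2633, 0.3933, 0.3433]
t=3: π = [0.3633, 0.3053, 0.3313]
t=4: π = [0.3209, 0.3453, 0.3337]

π = [0.3209, 0.3453, 0.3337]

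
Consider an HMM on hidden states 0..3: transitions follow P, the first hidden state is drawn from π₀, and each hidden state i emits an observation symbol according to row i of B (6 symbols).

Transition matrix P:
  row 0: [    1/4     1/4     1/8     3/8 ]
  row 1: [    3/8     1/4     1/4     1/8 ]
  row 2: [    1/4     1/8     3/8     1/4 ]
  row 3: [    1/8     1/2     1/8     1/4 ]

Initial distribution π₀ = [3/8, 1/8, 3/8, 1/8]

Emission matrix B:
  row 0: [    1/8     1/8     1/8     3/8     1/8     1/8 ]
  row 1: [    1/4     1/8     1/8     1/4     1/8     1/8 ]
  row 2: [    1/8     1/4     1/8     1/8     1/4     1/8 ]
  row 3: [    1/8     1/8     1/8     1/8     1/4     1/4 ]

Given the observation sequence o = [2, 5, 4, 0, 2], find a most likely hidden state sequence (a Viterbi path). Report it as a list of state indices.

path = [0, 3, 3, 1, 0]

t=0: δ = [4.688e-02, 1.562e-02, 4.688e-02, 1.562e-02]  (obs o_0=2)
t=1: δ = [1.465e-03, 1.465e-03, 2.197e-03, 4.395e-03]  ψ = [0, 0, 2, 0]  (obs o_1=5)
t=2: δ = [6.866e-05, 2.747e-04, 2.060e-04, 2.747e-04]  ψ = [1, 3, 2, 3]  (obs o_2=4)
t=3: δ = [1.287e-05, 3.433e-05, 9.656e-06, 8.583e-06]  ψ = [1, 3, 2, 3]  (obs o_3=0)
t=4: δ = [1.609e-06, 1.073e-06, 1.073e-06, 6.035e-07]  ψ = [1, 1, 1, 0]  (obs o_4=2)
backtrack: best end state = 0; path = [0, 3, 3, 1, 0]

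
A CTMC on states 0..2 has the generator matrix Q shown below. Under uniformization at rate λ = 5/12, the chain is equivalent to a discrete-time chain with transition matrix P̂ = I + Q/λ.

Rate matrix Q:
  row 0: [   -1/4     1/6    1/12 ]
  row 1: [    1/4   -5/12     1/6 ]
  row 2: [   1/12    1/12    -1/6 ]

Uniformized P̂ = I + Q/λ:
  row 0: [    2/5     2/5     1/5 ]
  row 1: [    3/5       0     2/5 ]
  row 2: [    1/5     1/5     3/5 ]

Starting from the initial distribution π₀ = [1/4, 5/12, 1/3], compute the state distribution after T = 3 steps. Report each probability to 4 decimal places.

t=0: π = [0.2500, 0.4167, 0.3333]
t=1: π = [0.4167, 0.1667, 0.4167]
t=2: π = [0.3500, 0.2500, 0.4000]
t=3: π = [0.3700, 0.2200, 0.4100]

π = [0.3700, 0.2200, 0.4100]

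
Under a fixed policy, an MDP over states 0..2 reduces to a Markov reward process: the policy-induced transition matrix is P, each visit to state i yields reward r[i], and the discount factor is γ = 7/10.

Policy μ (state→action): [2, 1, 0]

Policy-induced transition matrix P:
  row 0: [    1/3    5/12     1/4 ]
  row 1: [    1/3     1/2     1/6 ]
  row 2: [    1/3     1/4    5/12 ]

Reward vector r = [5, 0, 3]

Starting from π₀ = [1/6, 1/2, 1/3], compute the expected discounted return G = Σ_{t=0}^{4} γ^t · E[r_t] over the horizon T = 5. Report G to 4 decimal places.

t=0: π = [0.1667, 0.5000, 0.3333], E[r] = 1.8333, γ^t·E[r] = 1.833333, running G = 1.833333
t=1: π = [0.3333, 0.4028, 0.2639], E[r] = 2.4583, γ^t·E[r] = 1.720833, running G = 3.554167
t=2: π = [0.3333, 0.4063, 0.2604], E[r] = 2.4479, γ^t·E[r] = 1.199479, running G = 4.753646
t=3: π = [0.3333, 0.4071, 0.2595], E[r] = 2.4453, γ^t·E[r] = 0.838742, running G = 5.592388
t=4: π = [0.3333, 0.4073, 0.2593], E[r] = 2.4447, γ^t·E[r] = 0.586963, running G = 6.179351

G = 6.1794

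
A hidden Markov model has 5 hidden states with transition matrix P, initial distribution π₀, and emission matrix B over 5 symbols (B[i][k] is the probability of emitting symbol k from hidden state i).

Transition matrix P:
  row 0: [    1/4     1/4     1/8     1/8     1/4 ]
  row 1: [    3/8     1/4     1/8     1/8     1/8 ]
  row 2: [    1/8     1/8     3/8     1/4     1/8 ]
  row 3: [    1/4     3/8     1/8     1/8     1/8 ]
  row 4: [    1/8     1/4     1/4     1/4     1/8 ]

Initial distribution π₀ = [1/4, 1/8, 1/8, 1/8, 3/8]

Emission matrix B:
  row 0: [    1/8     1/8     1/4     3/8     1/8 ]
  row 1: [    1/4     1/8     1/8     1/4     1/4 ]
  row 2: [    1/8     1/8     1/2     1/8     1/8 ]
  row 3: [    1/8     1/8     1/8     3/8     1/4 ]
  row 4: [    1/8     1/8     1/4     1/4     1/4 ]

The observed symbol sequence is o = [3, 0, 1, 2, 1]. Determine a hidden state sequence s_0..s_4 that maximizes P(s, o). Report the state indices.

t=0: δ = [9.375e-02, 3.125e-02, 1.562e-02, 4.688e-02, 9.375e-02]  (obs o_0=3)
t=1: δ = [2.930e-03, 5.859e-03, 2.930e-03, 2.930e-03, 2.930e-03]  ψ = [0, 0, 4, 4, 0]  (obs o_1=0)
t=2: δ = [2.747e-04, 1.831e-04, 1.373e-04, 9.155e-05, 9.155e-05]  ψ = [1, 1, 2, 1, 0]  (obs o_2=1)
t=3: δ = [1.717e-05, 8.583e-06, 2.575e-05, 4.292e-06, 1.717e-05]  ψ = [0, 0, 2, 0, 0]  (obs o_3=2)
t=4: δ = [5.364e-07, 5.364e-07, 1.207e-06, 8.047e-07, 5.364e-07]  ψ = [0, 0, 2, 2, 0]  (obs o_4=1)
backtrack: best end state = 2; path = [4, 2, 2, 2, 2]

path = [4, 2, 2, 2, 2]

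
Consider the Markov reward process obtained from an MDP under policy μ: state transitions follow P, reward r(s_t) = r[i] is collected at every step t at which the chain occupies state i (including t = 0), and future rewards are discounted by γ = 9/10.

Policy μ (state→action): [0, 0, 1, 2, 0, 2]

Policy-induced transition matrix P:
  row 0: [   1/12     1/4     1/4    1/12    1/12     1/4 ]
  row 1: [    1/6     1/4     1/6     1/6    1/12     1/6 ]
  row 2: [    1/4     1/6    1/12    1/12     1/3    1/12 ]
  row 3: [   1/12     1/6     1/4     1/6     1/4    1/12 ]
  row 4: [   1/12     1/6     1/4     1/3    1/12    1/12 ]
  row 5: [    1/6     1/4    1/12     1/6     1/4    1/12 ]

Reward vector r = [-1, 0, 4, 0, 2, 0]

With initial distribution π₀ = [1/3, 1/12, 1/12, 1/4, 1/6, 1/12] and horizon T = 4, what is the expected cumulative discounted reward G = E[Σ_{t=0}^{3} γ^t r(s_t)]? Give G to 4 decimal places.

G = 2.7284

t=0: π = [0.3333, 0.0833, 0.0833, 0.2500, 0.1667, 0.0833], E[r] = 0.3333, γ^t·E[r] = 0.333333, running G = 0.333333
t=1: π = [0.1111, 0.2083, 0.2153, 0.1597, 0.1597, 0.1458], E[r] = 1.0694, γ^t·E[r] = 0.962500, running G = 1.295833
t=2: π = [0.1487, 0.2054, 0.1725, 0.1661, 0.1881, 0.1192], E[r] = 0.9172, γ^t·E[r] = 0.742969, running G = 2.038802
t=3: π = [0.1391, 0.2061, 0.1843, 0.1712, 0.1740, 0.1252], E[r] = 0.9459, γ^t·E[r] = 0.689590, running G = 2.728392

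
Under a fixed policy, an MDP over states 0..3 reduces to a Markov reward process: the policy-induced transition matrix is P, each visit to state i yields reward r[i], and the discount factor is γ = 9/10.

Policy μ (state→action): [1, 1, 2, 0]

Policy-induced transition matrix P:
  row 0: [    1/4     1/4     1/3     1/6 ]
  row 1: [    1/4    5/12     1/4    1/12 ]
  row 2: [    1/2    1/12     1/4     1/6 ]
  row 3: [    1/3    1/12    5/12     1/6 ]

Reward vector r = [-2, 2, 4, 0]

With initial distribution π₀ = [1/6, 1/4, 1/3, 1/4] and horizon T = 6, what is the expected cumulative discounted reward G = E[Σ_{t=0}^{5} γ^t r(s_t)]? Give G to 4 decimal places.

t=0: π = [0.1667, 0.2500, 0.3333, 0.2500], E[r] = 1.5000, γ^t·E[r] = 1.500000, running G = 1.500000
t=1: π = [0.3542, 0.1944, 0.3056, 0.1458], E[r] = 0.9028, γ^t·E[r] = 0.812500, running G = 2.312500
t=2: π = [0.3385, 0.2072, 0.3038, 0.1505], E[r] = 0.9525, γ^t·E[r] = 0.771563, running G = 3.084063
t=3: π = [0.3385, 0.2088, 0.3033, 0.1494], E[r] = 0.9538, γ^t·E[r] = 0.695320, running G = 3.779383
t=4: π = [0.3383, 0.2094, 0.3031, 0.1493], E[r] = 0.9546, γ^t·E[r] = 0.626310, running G = 4.405693
t=5: π = [0.3382, 0.2095, 0.3031, 0.1492], E[r] = 0.9548, γ^t·E[r] = 0.563817, running G = 4.969511

G = 4.9695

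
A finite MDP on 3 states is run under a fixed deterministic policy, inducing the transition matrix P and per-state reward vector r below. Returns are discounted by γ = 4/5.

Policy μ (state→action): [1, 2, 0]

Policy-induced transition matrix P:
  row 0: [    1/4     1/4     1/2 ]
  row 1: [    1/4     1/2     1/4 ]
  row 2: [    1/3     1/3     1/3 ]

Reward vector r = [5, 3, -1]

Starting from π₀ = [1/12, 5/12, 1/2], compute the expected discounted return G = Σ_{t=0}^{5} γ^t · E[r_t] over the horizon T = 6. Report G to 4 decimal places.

G = 7.1169

t=0: π = [0.0833, 0.4167, 0.5000], E[r] = 1.1667, γ^t·E[r] = 1.166667, running G = 1.166667
t=1: π = [0.2917, 0.3958, 0.3125], E[r] = 2.3333, γ^t·E[r] = 1.866667, running G = 3.033333
t=2: π = [0.2760, 0.3750, 0.3490], E[r] = 2.1563, γ^t·E[r] = 1.380000, running G = 4.413333
t=3: π = [0.2791, 0.3728, 0.3481], E[r] = 2.1658, γ^t·E[r] = 1.108889, running G = 5.522222
t=4: π = [0.2790, 0.3722, 0.3488], E[r] = 2.1629, γ^t·E[r] = 0.885926, running G = 6.408148
t=5: π = [0.2791, 0.3721, 0.3488], E[r] = 2.1629, γ^t·E[r] = 0.708727, running G = 7.116875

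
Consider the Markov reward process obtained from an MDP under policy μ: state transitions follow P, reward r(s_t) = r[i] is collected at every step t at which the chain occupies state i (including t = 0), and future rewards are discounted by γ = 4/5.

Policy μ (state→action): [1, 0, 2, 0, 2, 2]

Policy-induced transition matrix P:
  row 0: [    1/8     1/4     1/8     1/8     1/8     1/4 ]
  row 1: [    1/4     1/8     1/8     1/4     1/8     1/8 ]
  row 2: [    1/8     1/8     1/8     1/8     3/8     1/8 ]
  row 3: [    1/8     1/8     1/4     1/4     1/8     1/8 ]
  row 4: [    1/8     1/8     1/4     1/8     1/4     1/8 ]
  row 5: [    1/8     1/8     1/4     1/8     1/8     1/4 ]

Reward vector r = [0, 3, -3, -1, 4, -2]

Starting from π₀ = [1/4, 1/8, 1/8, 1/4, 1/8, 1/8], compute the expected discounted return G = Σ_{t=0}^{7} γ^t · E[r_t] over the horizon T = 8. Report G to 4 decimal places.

t=0: π = [0.2500, 0.1250, 0.1250, 0.2500, 0.1250, 0.1250], E[r] = 0.0000, γ^t·E[r] = 0.000000, running G = 0.000000
t=1: π = [0.1406, 0.1563, 0.1875, 0.1719, 0.1719, 0.1719], E[r] = 0.0781, γ^t·E[r] = 0.062500, running G = 0.062500
t=2: π = [0.1445, 0.1426, 0.1895, 0.1660, 0.1934, 0.1641], E[r] = 0.1387, γ^t·E[r] = 0.088750, running G = 0.151250
t=3: π = [0.1428, 0.1431, 0.1904, 0.1636, 0.1965, 0.1636], E[r] = 0.1533, γ^t·E[r] = 0.078500, running G = 0.229750
t=4: π = [0.1429, 0.1429, 0.1905, 0.1633, 0.1972, 0.1633], E[r] = 0.1559, γ^t·E[r] = 0.063875, running G = 0.293625
t=5: π = [0.1429, 0.1429, 0.1905, 0.1633, 0.1973, 0.1633], E[r] = 0.1564, γ^t·E[r] = 0.051244, running G = 0.344869
t=6: π = [0.1429, 0.1429, 0.1905, 0.1633, 0.1973, 0.1633], E[r] = 0.1565, γ^t·E[r] = 0.041013, running G = 0.385881
t=7: π = [0.1429, 0.1429, 0.1905, 0.1633, 0.1973, 0.1633], E[r] = 0.1565, γ^t·E[r] = 0.032812, running G = 0.418694

G = 0.4187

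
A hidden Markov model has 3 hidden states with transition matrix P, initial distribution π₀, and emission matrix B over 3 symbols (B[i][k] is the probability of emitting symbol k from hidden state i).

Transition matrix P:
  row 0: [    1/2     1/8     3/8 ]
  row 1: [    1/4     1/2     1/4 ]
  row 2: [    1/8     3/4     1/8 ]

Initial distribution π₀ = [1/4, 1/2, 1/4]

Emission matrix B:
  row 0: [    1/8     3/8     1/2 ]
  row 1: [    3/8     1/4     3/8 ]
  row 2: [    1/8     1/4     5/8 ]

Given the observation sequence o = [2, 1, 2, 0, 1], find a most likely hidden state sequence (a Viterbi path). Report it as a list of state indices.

t=0: δ = [1.250e-01, 1.875e-01, 1.562e-01]  (obs o_0=2)
t=1: δ = [2.344e-02, 2.930e-02, 1.172e-02]  ψ = [0, 2, 0]  (obs o_1=1)
t=2: δ = [5.859e-03, 5.493e-03, 5.493e-03]  ψ = [0, 1, 0]  (obs o_2=2)
t=3: δ = [3.662e-04, 1.545e-03, 2.747e-04]  ψ = [0, 2, 0]  (obs o_3=0)
t=4: δ = [1.448e-04, 1.931e-04, 9.656e-05]  ψ = [1, 1, 1]  (obs o_4=1)
backtrack: best end state = 1; path = [0, 0, 2, 1, 1]

path = [0, 0, 2, 1, 1]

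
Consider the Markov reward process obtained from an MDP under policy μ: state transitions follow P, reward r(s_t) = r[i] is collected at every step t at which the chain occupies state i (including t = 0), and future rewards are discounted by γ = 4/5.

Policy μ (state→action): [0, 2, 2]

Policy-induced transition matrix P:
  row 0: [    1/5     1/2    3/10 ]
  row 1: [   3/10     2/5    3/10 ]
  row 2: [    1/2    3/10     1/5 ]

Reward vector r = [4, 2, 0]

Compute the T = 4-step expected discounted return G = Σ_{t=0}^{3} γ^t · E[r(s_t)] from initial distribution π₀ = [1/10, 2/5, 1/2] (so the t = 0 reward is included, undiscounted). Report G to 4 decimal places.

G = 5.4267

t=0: π = [0.1000, 0.4000, 0.5000], E[r] = 1.2000, γ^t·E[r] = 1.200000, running G = 1.200000
t=1: π = [0.3900, 0.3600, 0.2500], E[r] = 2.2800, γ^t·E[r] = 1.824000, running G = 3.024000
t=2: π = [0.3110, 0.4140, 0.2750], E[r] = 2.0720, γ^t·E[r] = 1.326080, running G = 4.350080
t=3: π = [0.3239, 0.4036, 0.2725], E[r] = 2.1028, γ^t·E[r] = 1.076634, running G = 5.426714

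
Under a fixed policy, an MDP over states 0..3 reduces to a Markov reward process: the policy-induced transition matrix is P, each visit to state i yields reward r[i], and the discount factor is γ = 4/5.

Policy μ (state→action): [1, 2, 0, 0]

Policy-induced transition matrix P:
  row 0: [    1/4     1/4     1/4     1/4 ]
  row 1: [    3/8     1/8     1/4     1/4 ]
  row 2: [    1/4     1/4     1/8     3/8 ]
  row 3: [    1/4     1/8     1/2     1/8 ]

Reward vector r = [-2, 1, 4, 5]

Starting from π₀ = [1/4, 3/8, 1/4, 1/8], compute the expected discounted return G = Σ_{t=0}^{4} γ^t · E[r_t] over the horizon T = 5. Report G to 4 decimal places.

t=0: π = [0.2500, 0.3750, 0.2500, 0.1250], E[r] = 1.5000, γ^t·E[r] = 1.500000, running G = 1.500000
t=1: π = [0.2969, 0.1875, 0.2500, 0.2656], E[r] = 1.9219, γ^t·E[r] = 1.537500, running G = 3.037500
t=2: π = [0.2734, 0.1934, 0.2852, 0.2480], E[r] = 2.0273, γ^t·E[r] = 1.297500, running G = 4.335000
t=3: π = [0.2742, 0.1948, 0.2764, 0.2546], E[r] = 2.0251, γ^t·E[r] = 1.036875, running G = 5.371875
t=4: π = [0.2744, 0.1938, 0.2791, 0.2527], E[r] = 2.0251, γ^t·E[r] = 0.829500, running G = 6.201375

G = 6.2014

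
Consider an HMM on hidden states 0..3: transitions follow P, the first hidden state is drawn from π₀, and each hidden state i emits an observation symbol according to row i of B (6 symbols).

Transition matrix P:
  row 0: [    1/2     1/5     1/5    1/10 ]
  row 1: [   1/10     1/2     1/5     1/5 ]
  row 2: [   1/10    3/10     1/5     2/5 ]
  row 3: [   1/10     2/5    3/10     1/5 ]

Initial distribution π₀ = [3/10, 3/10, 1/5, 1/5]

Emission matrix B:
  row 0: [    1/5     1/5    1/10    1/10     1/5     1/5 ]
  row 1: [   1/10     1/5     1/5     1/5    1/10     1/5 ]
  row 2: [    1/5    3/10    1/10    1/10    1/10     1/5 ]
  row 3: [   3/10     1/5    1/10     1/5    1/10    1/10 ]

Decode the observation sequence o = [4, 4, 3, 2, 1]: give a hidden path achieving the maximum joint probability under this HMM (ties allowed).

t=0: δ = [6.000e-02, 3.000e-02, 2.000e-02, 2.000e-02]  (obs o_0=4)
t=1: δ = [6.000e-03, 1.500e-03, 1.200e-03, 8.000e-04]  ψ = [0, 1, 0, 2]  (obs o_1=4)
t=2: δ = [3.000e-04, 2.400e-04, 1.200e-04, 1.200e-04]  ψ = [0, 0, 0, 0]  (obs o_2=3)
t=3: δ = [1.500e-05, 2.400e-05, 6.000e-06, 4.800e-06]  ψ = [0, 1, 0, 1]  (obs o_3=2)
t=4: δ = [1.500e-06, 2.400e-06, 1.440e-06, 9.600e-07]  ψ = [0, 1, 1, 1]  (obs o_4=1)
backtrack: best end state = 1; path = [0, 0, 1, 1, 1]

path = [0, 0, 1, 1, 1]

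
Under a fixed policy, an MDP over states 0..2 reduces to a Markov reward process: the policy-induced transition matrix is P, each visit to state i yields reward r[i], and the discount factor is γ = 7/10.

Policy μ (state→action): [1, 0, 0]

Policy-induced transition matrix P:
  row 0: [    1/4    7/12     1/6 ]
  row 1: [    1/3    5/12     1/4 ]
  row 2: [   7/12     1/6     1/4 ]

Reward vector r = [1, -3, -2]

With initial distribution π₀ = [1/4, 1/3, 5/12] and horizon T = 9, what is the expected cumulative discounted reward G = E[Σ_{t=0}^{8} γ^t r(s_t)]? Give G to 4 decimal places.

t=0: π = [0.2500, 0.3333, 0.4167], E[r] = -1.5833, γ^t·E[r] = -1.583333, running G = -1.583333
t=1: π = [0.4167, 0.3542, 0.2292], E[r] = -1.1042, γ^t·E[r] = -0.772917, running G = -2.356250
t=2: π = [0.3559, 0.4288, 0.2153], E[r] = -1.3611, γ^t·E[r] = -0.666944, running G = -3.023194
t=3: π = [0.3575, 0.4222, 0.2203], E[r] = -1.3497, γ^t·E[r] = -0.462941, running G = -3.486135
t=4: π = [0.3586, 0.4212, 0.2202], E[r] = -1.3453, γ^t·E[r] = -0.323002, running G = -3.809137
t=5: π = [0.3585, 0.4214, 0.2201], E[r] = -1.3459, γ^t·E[r] = -0.226203, running G = -4.035340
t=6: π = [0.3585, 0.4214, 0.2201], E[r] = -1.3459, γ^t·E[r] = -0.158347, running G = -4.193687
t=7: π = [0.3585, 0.4214, 0.2201], E[r] = -1.3459, γ^t·E[r] = -0.110842, running G = -4.304529
t=8: π = [0.3585, 0.4214, 0.2201], E[r] = -1.3459, γ^t·E[r] = -0.077589, running G = -4.382118

G = -4.3821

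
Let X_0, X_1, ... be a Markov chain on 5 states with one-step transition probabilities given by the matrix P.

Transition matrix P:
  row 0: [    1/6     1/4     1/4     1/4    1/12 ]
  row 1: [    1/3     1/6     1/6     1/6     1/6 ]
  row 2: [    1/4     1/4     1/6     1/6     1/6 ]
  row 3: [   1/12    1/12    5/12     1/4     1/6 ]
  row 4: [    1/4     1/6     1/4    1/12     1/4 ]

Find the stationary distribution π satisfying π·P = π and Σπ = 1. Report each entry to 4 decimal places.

π = [0.2166, 0.1896, 0.2449, 0.1868, 0.1621]

Balance equations π_j = Σ_i π_i·P[i][j]:
  π_0 = 1/6·π_0 + 1/3·π_1 + 1/4·π_2 + 1/12·π_3 + 1/4·π_4
  π_1 = 1/4·π_0 + 1/6·π_1 + 1/4·π_2 + 1/12·π_3 + 1/6·π_4
  π_2 = 1/4·π_0 + 1/6·π_1 + 1/6·π_2 + 5/12·π_3 + 1/4·π_4
  π_3 = 1/4·π_0 + 1/6·π_1 + 1/6·π_2 + 1/4·π_3 + 1/12·π_4
  normalize: π_0 + π_1 + π_2 + π_3 + π_4 = 1
Solving the linear system gives exactly π = [2250/10387, 1969/10387, 2544/10387, 1940/10387, 1684/10387].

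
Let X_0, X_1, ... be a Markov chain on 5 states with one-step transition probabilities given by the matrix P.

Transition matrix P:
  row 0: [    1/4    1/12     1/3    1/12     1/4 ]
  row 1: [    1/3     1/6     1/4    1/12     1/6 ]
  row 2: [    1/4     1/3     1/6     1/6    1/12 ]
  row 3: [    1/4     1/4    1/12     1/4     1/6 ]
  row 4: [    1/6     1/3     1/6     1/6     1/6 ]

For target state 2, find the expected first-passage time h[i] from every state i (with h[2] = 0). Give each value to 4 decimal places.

h = [3.9332, 4.2216, 0.0000, 5.0948, 4.6943]

First-step conditioning: h[2] = 0; for i ≠ 2, h[i] = 1 + Σ_k P[i][k]·h[k].
  h[0] = 1 + 1/4·h[0] + 1/12·h[1] + 1/12·h[3] + 1/4·h[4]
  h[1] = 1 + 1/3·h[0] + 1/6·h[1] + 1/12·h[3] + 1/6·h[4]
  h[3] = 1 + 1/4·h[0] + 1/4·h[1] + 1/4·h[3] + 1/6·h[4]
  h[4] = 1 + 1/6·h[0] + 1/3·h[1] + 1/6·h[3] + 1/6·h[4]
Solving the 4×4 linear system over states ≠ 2 gives exactly h = [2946/749, 3162/749, 0, 3816/749, 3516/749] (h[2] = 0 is the target).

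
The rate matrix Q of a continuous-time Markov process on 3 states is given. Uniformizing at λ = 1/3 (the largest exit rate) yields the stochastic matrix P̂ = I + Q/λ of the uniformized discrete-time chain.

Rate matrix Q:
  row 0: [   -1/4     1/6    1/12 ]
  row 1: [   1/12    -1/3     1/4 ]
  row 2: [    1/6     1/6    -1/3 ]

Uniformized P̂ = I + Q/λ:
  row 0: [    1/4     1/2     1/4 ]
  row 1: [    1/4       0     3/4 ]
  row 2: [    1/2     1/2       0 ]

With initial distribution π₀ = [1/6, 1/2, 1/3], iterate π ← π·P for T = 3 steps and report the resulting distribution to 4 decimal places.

t=0: π = [0.1667, 0.5000, 0.3333]
t=1: π = [0.3333, 0.2500, 0.4167]
t=2: π = [0.3542, 0.3750, 0.2708]
t=3: π = [0.3177, 0.3125, 0.3698]

π = [0.3177, 0.3125, 0.3698]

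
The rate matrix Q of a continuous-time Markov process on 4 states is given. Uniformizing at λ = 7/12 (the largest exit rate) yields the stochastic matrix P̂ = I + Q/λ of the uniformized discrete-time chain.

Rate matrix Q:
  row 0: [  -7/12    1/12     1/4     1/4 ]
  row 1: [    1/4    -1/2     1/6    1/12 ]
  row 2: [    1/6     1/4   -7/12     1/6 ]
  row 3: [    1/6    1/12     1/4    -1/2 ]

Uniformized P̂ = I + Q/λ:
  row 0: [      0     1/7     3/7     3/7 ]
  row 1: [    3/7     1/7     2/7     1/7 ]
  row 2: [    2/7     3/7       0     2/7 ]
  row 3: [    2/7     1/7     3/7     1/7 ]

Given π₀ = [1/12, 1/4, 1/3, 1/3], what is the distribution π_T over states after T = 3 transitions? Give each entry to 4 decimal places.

π = [0.2493, 0.2250, 0.2748, 0.2510]

t=0: π = [0.0833, 0.2500, 0.3333, 0.3333]
t=1: π = [0.2976, 0.2381, 0.2500, 0.2143]
t=2: π = [0.2347, 0.2143, 0.2874, 0.2636]
t=3: π = [0.2493, 0.2250, 0.2748, 0.2510]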